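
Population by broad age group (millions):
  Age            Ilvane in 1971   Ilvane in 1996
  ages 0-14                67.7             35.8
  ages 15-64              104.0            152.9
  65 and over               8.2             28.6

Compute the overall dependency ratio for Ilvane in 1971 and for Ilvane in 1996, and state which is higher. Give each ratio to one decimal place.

Ilvane in 1971: (67.7 + 8.2) / 104.0 × 100 = 75.9 / 104.0 × 100 = 73.0
Ilvane in 1996: (35.8 + 28.6) / 152.9 × 100 = 64.4 / 152.9 × 100 = 42.1

Ilvane in 1971: 73.0
Ilvane in 1996: 42.1
Higher: Ilvane in 1971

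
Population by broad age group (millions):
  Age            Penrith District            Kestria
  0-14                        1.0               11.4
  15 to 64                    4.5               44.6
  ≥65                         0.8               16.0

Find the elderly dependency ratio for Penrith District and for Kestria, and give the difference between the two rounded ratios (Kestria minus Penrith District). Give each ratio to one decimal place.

Penrith District: 0.8 / 4.5 × 100 = 17.8
Kestria: 16.0 / 44.6 × 100 = 35.9

Penrith District: 17.8
Kestria: 35.9
Difference: +18.1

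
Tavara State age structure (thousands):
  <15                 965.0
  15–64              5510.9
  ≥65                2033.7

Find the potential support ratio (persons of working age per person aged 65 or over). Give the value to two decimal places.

Potential support ratio: 2.71

Potential support ratio = 5510.9 / 2033.7 = 2.71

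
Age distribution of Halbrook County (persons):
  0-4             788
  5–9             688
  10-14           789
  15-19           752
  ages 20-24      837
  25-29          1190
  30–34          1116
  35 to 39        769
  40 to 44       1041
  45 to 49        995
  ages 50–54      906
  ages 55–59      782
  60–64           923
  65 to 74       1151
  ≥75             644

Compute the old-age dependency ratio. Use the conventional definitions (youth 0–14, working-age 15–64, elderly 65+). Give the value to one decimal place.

Old-age dependency ratio: 19.3

0–14: 788 + 688 + 789 = 2265
15–64: 752 + 837 + 1190 + 1116 + 769 + 1041 + 995 + 906 + 782 + 923 = 9311
65+: 1151 + 644 = 1795
Old-age dependency ratio = 1795 / 9311 × 100 = 19.3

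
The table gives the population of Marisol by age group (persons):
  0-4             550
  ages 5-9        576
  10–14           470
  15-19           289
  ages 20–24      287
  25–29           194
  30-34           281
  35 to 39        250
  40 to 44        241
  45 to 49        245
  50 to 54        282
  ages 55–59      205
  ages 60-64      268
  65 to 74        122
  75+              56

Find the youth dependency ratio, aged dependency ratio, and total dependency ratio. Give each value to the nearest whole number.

Youth dependency ratio: 63
Old-age dependency ratio: 7
Total dependency ratio: 70

0–14: 550 + 576 + 470 = 1596
15–64: 289 + 287 + 194 + 281 + 250 + 241 + 245 + 282 + 205 + 268 = 2542
65+: 122 + 56 = 178
Youth dependency ratio = 1596 / 2542 × 100 = 63
Old-age dependency ratio = 178 / 2542 × 100 = 7
Total dependency ratio = (1596 + 178) / 2542 × 100 = 1774 / 2542 × 100 = 70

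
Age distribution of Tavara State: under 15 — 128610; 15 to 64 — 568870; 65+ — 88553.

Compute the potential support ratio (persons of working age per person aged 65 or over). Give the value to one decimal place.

Potential support ratio: 6.4

Potential support ratio = 568870 / 88553 = 6.4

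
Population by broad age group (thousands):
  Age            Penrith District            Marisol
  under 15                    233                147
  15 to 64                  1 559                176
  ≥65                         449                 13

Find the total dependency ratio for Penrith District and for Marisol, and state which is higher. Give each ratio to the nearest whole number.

Penrith District: (233 + 449) / 1 559 × 100 = 682 / 1 559 × 100 = 44
Marisol: (147 + 13) / 176 × 100 = 160 / 176 × 100 = 91

Penrith District: 44
Marisol: 91
Higher: Marisol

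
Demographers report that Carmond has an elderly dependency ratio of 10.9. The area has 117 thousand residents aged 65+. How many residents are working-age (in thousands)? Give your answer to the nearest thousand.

Working-age: 1 073

Old-age dependency ratio = elderly / working-age × 100
10.9 = 117 / W × 100
⇒ 1 073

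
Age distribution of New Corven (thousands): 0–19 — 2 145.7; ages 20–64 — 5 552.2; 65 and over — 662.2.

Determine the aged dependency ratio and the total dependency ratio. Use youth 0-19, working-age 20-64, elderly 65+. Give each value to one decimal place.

Old-age dependency ratio = 662.2 / 5 552.2 × 100 = 11.9
Total dependency ratio = (2 145.7 + 662.2) / 5 552.2 × 100 = 2 807.9 / 5 552.2 × 100 = 50.6

Old-age dependency ratio: 11.9
Total dependency ratio: 50.6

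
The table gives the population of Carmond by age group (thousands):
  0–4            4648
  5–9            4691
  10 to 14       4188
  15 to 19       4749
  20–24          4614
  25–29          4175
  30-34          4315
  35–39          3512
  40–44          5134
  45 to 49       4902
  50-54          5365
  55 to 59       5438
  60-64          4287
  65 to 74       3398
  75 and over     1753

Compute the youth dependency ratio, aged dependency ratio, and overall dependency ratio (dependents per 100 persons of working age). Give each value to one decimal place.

Youth dependency ratio: 29.1
Old-age dependency ratio: 11.1
Total dependency ratio: 40.2

0–14: 4648 + 4691 + 4188 = 13527
15–64: 4749 + 4614 + 4175 + 4315 + 3512 + 5134 + 4902 + 5365 + 5438 + 4287 = 46491
65+: 3398 + 1753 = 5151
Youth dependency ratio = 13527 / 46491 × 100 = 29.1
Old-age dependency ratio = 5151 / 46491 × 100 = 11.1
Total dependency ratio = (13527 + 5151) / 46491 × 100 = 18678 / 46491 × 100 = 40.2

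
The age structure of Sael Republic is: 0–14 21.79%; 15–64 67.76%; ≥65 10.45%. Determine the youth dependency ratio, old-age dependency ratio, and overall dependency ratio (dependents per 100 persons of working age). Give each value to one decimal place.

Youth dependency ratio: 32.2
Old-age dependency ratio: 15.4
Total dependency ratio: 47.6

Youth dependency ratio = 21.79 / 67.76 × 100 = 32.2
Old-age dependency ratio = 10.45 / 67.76 × 100 = 15.4
Total dependency ratio = (21.79 + 10.45) / 67.76 × 100 = 32.24 / 67.76 × 100 = 47.6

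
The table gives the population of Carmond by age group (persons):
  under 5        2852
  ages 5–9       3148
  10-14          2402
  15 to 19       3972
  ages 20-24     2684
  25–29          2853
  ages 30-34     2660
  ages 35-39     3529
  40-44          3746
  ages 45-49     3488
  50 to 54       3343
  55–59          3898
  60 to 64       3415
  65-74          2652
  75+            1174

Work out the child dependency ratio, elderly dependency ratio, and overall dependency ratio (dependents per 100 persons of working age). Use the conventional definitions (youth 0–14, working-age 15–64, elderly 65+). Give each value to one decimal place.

0–14: 2852 + 3148 + 2402 = 8402
15–64: 3972 + 2684 + 2853 + 2660 + 3529 + 3746 + 3488 + 3343 + 3898 + 3415 = 33588
65+: 2652 + 1174 = 3826
Youth dependency ratio = 8402 / 33588 × 100 = 25.0
Old-age dependency ratio = 3826 / 33588 × 100 = 11.4
Total dependency ratio = (8402 + 3826) / 33588 × 100 = 12228 / 33588 × 100 = 36.4

Youth dependency ratio: 25.0
Old-age dependency ratio: 11.4
Total dependency ratio: 36.4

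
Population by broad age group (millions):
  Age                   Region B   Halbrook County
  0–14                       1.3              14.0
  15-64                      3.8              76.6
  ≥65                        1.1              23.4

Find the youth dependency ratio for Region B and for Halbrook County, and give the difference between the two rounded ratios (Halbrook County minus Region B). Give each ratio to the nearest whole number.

Region B: 34
Halbrook County: 18
Difference: -16

Region B: 1.3 / 3.8 × 100 = 34
Halbrook County: 14.0 / 76.6 × 100 = 18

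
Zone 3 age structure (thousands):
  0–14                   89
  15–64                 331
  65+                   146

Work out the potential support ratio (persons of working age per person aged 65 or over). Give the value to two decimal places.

Potential support ratio: 2.27

Potential support ratio = 331 / 146 = 2.27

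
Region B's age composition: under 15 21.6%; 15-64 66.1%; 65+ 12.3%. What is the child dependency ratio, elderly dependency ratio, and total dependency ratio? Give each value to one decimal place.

Youth dependency ratio: 32.7
Old-age dependency ratio: 18.6
Total dependency ratio: 51.3

Youth dependency ratio = 21.6 / 66.1 × 100 = 32.7
Old-age dependency ratio = 12.3 / 66.1 × 100 = 18.6
Total dependency ratio = (21.6 + 12.3) / 66.1 × 100 = 33.9 / 66.1 × 100 = 51.3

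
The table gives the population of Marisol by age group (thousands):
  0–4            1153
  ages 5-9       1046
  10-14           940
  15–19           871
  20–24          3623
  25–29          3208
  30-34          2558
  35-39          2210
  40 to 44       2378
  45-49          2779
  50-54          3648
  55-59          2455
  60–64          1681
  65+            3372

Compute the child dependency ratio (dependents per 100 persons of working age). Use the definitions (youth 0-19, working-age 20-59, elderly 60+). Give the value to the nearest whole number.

0–19: 1153 + 1046 + 940 + 871 = 4010
20–59: 3623 + 3208 + 2558 + 2210 + 2378 + 2779 + 3648 + 2455 = 22859
60+: 1681 + 3372 = 5053
Youth dependency ratio = 4010 / 22859 × 100 = 18

Youth dependency ratio: 18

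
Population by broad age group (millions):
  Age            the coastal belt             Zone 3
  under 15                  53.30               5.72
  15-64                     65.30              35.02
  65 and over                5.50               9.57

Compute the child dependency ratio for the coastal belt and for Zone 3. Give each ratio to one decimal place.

the coastal belt: 81.6
Zone 3: 16.3

the coastal belt: 53.30 / 65.30 × 100 = 81.6
Zone 3: 5.72 / 35.02 × 100 = 16.3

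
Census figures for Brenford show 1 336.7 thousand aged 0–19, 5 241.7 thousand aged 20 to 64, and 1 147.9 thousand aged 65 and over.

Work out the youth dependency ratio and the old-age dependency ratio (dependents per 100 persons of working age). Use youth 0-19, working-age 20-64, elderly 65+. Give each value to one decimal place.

Youth dependency ratio: 25.5
Old-age dependency ratio: 21.9

Youth dependency ratio = 1 336.7 / 5 241.7 × 100 = 25.5
Old-age dependency ratio = 1 147.9 / 5 241.7 × 100 = 21.9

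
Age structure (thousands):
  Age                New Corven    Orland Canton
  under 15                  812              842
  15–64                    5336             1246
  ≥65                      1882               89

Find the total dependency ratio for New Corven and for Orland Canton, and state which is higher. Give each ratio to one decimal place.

New Corven: (812 + 1882) / 5336 × 100 = 2694 / 5336 × 100 = 50.5
Orland Canton: (842 + 89) / 1246 × 100 = 931 / 1246 × 100 = 74.7

New Corven: 50.5
Orland Canton: 74.7
Higher: Orland Canton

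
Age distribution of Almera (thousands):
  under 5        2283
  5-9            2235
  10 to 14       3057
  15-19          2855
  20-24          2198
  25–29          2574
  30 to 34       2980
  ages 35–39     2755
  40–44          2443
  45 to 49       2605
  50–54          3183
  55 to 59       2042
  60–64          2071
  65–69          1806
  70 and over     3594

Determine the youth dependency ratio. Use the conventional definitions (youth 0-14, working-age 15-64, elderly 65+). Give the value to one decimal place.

0–14: 2283 + 2235 + 3057 = 7575
15–64: 2855 + 2198 + 2574 + 2980 + 2755 + 2443 + 2605 + 3183 + 2042 + 2071 = 25706
65+: 1806 + 3594 = 5400
Youth dependency ratio = 7575 / 25706 × 100 = 29.5

Youth dependency ratio: 29.5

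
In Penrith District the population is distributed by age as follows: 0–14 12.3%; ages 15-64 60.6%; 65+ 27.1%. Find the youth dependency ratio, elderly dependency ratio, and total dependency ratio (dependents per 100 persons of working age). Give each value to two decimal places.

Youth dependency ratio = 12.3 / 60.6 × 100 = 20.30
Old-age dependency ratio = 27.1 / 60.6 × 100 = 44.72
Total dependency ratio = (12.3 + 27.1) / 60.6 × 100 = 39.4 / 60.6 × 100 = 65.02

Youth dependency ratio: 20.30
Old-age dependency ratio: 44.72
Total dependency ratio: 65.02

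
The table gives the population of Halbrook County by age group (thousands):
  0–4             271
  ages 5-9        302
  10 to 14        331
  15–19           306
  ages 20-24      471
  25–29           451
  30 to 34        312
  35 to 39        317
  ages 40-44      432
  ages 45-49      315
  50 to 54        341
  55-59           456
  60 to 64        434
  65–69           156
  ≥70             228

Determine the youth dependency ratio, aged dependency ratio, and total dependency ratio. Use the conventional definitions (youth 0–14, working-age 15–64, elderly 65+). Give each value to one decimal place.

0–14: 271 + 302 + 331 = 904
15–64: 306 + 471 + 451 + 312 + 317 + 432 + 315 + 341 + 456 + 434 = 3835
65+: 156 + 228 = 384
Youth dependency ratio = 904 / 3835 × 100 = 23.6
Old-age dependency ratio = 384 / 3835 × 100 = 10.0
Total dependency ratio = (904 + 384) / 3835 × 100 = 1288 / 3835 × 100 = 33.6

Youth dependency ratio: 23.6
Old-age dependency ratio: 10.0
Total dependency ratio: 33.6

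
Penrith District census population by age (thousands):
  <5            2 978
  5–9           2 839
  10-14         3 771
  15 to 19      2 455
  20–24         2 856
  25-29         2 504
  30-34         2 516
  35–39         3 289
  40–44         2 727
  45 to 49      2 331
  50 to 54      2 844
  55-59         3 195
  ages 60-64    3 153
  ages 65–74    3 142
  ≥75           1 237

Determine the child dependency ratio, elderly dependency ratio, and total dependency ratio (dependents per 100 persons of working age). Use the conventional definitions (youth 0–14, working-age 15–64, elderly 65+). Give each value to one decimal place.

0–14: 2 978 + 2 839 + 3 771 = 9 588
15–64: 2 455 + 2 856 + 2 504 + 2 516 + 3 289 + 2 727 + 2 331 + 2 844 + 3 195 + 3 153 = 27 870
65+: 3 142 + 1 237 = 4 379
Youth dependency ratio = 9 588 / 27 870 × 100 = 34.4
Old-age dependency ratio = 4 379 / 27 870 × 100 = 15.7
Total dependency ratio = (9 588 + 4 379) / 27 870 × 100 = 13 967 / 27 870 × 100 = 50.1

Youth dependency ratio: 34.4
Old-age dependency ratio: 15.7
Total dependency ratio: 50.1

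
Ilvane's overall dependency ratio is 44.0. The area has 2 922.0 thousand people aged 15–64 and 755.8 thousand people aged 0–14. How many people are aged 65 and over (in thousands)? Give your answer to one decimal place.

Total dependency ratio = (youth + elderly) / working-age × 100
44.0 = (755.8 + E) / 2 922.0 × 100
⇒ 529.9

Aged 65 and over: 529.9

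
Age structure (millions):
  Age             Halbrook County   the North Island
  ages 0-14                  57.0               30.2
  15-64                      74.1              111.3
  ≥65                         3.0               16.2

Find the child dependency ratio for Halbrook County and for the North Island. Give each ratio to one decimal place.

Halbrook County: 76.9
the North Island: 27.1

Halbrook County: 57.0 / 74.1 × 100 = 76.9
the North Island: 30.2 / 111.3 × 100 = 27.1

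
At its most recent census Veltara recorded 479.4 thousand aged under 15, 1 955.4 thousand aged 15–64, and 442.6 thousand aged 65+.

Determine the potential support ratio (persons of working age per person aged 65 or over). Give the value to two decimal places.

Potential support ratio: 4.42

Potential support ratio = 1 955.4 / 442.6 = 4.42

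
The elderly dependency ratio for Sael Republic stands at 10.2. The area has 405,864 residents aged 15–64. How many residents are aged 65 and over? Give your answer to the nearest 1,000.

Old-age dependency ratio = elderly / working-age × 100
10.2 = E / 405,864 × 100
⇒ 41,000

Aged 65 and over: 41,000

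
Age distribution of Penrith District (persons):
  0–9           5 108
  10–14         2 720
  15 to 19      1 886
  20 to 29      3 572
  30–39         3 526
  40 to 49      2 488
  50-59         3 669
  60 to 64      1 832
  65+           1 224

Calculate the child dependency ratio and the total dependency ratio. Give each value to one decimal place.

Youth dependency ratio: 46.1
Total dependency ratio: 53.3

0–14: 5 108 + 2 720 = 7 828
15–64: 1 886 + 3 572 + 3 526 + 2 488 + 3 669 + 1 832 = 16 973
65+: 1 224
Youth dependency ratio = 7 828 / 16 973 × 100 = 46.1
Total dependency ratio = (7 828 + 1 224) / 16 973 × 100 = 9 052 / 16 973 × 100 = 53.3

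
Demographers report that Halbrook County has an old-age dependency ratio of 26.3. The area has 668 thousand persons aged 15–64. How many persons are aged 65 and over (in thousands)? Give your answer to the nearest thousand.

Aged 65 and over: 176

Old-age dependency ratio = elderly / working-age × 100
26.3 = E / 668 × 100
⇒ 176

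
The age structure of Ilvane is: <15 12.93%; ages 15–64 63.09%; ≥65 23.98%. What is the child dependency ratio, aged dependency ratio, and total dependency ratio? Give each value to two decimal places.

Youth dependency ratio = 12.93 / 63.09 × 100 = 20.49
Old-age dependency ratio = 23.98 / 63.09 × 100 = 38.01
Total dependency ratio = (12.93 + 23.98) / 63.09 × 100 = 36.91 / 63.09 × 100 = 58.50

Youth dependency ratio: 20.49
Old-age dependency ratio: 38.01
Total dependency ratio: 58.50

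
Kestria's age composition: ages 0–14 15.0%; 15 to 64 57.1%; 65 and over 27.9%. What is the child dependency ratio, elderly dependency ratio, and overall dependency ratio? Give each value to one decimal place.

Youth dependency ratio = 15.0 / 57.1 × 100 = 26.3
Old-age dependency ratio = 27.9 / 57.1 × 100 = 48.9
Total dependency ratio = (15.0 + 27.9) / 57.1 × 100 = 42.9 / 57.1 × 100 = 75.1

Youth dependency ratio: 26.3
Old-age dependency ratio: 48.9
Total dependency ratio: 75.1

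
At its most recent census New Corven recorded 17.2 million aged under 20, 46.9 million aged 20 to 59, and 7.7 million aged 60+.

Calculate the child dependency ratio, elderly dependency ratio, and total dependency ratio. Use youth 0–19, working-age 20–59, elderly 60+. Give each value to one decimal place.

Youth dependency ratio: 36.7
Old-age dependency ratio: 16.4
Total dependency ratio: 53.1

Youth dependency ratio = 17.2 / 46.9 × 100 = 36.7
Old-age dependency ratio = 7.7 / 46.9 × 100 = 16.4
Total dependency ratio = (17.2 + 7.7) / 46.9 × 100 = 24.9 / 46.9 × 100 = 53.1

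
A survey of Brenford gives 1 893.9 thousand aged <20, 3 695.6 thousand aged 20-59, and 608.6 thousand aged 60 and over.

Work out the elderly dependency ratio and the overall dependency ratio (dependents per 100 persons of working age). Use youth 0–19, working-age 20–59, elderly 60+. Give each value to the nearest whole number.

Old-age dependency ratio: 16
Total dependency ratio: 68

Old-age dependency ratio = 608.6 / 3 695.6 × 100 = 16
Total dependency ratio = (1 893.9 + 608.6) / 3 695.6 × 100 = 2 502.5 / 3 695.6 × 100 = 68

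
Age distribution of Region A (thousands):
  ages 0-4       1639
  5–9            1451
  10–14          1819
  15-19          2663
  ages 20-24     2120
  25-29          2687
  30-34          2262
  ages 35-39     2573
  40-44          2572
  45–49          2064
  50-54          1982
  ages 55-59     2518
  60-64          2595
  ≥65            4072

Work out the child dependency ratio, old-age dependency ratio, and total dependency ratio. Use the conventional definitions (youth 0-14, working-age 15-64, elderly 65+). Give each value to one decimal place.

0–14: 1639 + 1451 + 1819 = 4909
15–64: 2663 + 2120 + 2687 + 2262 + 2573 + 2572 + 2064 + 1982 + 2518 + 2595 = 24036
65+: 4072
Youth dependency ratio = 4909 / 24036 × 100 = 20.4
Old-age dependency ratio = 4072 / 24036 × 100 = 16.9
Total dependency ratio = (4909 + 4072) / 24036 × 100 = 8981 / 24036 × 100 = 37.4

Youth dependency ratio: 20.4
Old-age dependency ratio: 16.9
Total dependency ratio: 37.4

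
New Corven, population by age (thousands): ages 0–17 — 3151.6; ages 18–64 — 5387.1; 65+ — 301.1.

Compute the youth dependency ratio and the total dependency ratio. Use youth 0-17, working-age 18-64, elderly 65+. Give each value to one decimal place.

Youth dependency ratio: 58.5
Total dependency ratio: 64.1

Youth dependency ratio = 3151.6 / 5387.1 × 100 = 58.5
Total dependency ratio = (3151.6 + 301.1) / 5387.1 × 100 = 3452.7 / 5387.1 × 100 = 64.1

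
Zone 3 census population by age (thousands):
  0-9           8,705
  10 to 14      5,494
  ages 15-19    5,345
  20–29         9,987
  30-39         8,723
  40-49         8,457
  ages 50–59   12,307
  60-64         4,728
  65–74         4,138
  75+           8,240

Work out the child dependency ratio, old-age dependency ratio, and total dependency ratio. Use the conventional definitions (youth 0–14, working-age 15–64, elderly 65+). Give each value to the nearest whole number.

Youth dependency ratio: 29
Old-age dependency ratio: 25
Total dependency ratio: 54

0–14: 8,705 + 5,494 = 14,199
15–64: 5,345 + 9,987 + 8,723 + 8,457 + 12,307 + 4,728 = 49,547
65+: 4,138 + 8,240 = 12,378
Youth dependency ratio = 14,199 / 49,547 × 100 = 29
Old-age dependency ratio = 12,378 / 49,547 × 100 = 25
Total dependency ratio = (14,199 + 12,378) / 49,547 × 100 = 26,577 / 49,547 × 100 = 54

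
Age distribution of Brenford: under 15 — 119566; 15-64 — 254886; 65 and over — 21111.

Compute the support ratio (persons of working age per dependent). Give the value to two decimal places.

Support ratio: 1.81

Support ratio = 254886 / (119566 + 21111) = 254886 / 140677 = 1.81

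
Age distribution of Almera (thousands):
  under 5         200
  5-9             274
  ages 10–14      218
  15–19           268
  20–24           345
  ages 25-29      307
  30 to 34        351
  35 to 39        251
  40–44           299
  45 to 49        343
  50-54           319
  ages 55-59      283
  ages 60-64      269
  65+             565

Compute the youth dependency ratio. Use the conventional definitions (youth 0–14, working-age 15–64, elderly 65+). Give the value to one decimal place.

Youth dependency ratio: 22.8

0–14: 200 + 274 + 218 = 692
15–64: 268 + 345 + 307 + 351 + 251 + 299 + 343 + 319 + 283 + 269 = 3,035
65+: 565
Youth dependency ratio = 692 / 3,035 × 100 = 22.8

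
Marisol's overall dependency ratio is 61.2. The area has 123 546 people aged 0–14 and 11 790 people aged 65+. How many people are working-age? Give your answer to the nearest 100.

Total dependency ratio = (youth + elderly) / working-age × 100
61.2 = (123 546 + 11 790) / W × 100
⇒ 221 100

Working-age: 221 100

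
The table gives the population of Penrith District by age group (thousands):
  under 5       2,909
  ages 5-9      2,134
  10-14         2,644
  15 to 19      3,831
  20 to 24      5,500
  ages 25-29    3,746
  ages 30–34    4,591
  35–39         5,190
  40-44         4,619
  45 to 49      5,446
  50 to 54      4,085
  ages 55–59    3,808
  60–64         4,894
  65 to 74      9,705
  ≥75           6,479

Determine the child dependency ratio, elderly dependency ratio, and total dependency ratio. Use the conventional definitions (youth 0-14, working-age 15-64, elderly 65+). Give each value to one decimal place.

Youth dependency ratio: 16.8
Old-age dependency ratio: 35.4
Total dependency ratio: 52.2

0–14: 2,909 + 2,134 + 2,644 = 7,687
15–64: 3,831 + 5,500 + 3,746 + 4,591 + 5,190 + 4,619 + 5,446 + 4,085 + 3,808 + 4,894 = 45,710
65+: 9,705 + 6,479 = 16,184
Youth dependency ratio = 7,687 / 45,710 × 100 = 16.8
Old-age dependency ratio = 16,184 / 45,710 × 100 = 35.4
Total dependency ratio = (7,687 + 16,184) / 45,710 × 100 = 23,871 / 45,710 × 100 = 52.2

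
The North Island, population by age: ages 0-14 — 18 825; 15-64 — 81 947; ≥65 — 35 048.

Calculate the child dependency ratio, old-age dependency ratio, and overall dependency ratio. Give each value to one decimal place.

Youth dependency ratio = 18 825 / 81 947 × 100 = 23.0
Old-age dependency ratio = 35 048 / 81 947 × 100 = 42.8
Total dependency ratio = (18 825 + 35 048) / 81 947 × 100 = 53 873 / 81 947 × 100 = 65.7

Youth dependency ratio: 23.0
Old-age dependency ratio: 42.8
Total dependency ratio: 65.7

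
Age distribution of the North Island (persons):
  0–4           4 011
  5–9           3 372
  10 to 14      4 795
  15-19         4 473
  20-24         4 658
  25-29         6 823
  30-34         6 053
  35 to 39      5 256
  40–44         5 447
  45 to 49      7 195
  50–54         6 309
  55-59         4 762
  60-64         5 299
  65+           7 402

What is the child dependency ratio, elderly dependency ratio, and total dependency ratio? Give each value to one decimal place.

0–14: 4 011 + 3 372 + 4 795 = 12 178
15–64: 4 473 + 4 658 + 6 823 + 6 053 + 5 256 + 5 447 + 7 195 + 6 309 + 4 762 + 5 299 = 56 275
65+: 7 402
Youth dependency ratio = 12 178 / 56 275 × 100 = 21.6
Old-age dependency ratio = 7 402 / 56 275 × 100 = 13.2
Total dependency ratio = (12 178 + 7 402) / 56 275 × 100 = 19 580 / 56 275 × 100 = 34.8

Youth dependency ratio: 21.6
Old-age dependency ratio: 13.2
Total dependency ratio: 34.8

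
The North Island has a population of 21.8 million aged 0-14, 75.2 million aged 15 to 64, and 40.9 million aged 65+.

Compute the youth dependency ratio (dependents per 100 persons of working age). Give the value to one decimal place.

Youth dependency ratio: 29.0

Youth dependency ratio = 21.8 / 75.2 × 100 = 29.0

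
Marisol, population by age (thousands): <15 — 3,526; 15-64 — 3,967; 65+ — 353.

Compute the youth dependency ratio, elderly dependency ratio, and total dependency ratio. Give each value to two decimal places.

Youth dependency ratio: 88.88
Old-age dependency ratio: 8.90
Total dependency ratio: 97.78

Youth dependency ratio = 3,526 / 3,967 × 100 = 88.88
Old-age dependency ratio = 353 / 3,967 × 100 = 8.90
Total dependency ratio = (3,526 + 353) / 3,967 × 100 = 3,879 / 3,967 × 100 = 97.78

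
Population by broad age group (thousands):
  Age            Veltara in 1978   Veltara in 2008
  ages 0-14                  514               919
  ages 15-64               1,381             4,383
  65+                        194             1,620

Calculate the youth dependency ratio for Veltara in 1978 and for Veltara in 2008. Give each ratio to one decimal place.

Veltara in 1978: 37.2
Veltara in 2008: 21.0

Veltara in 1978: 514 / 1,381 × 100 = 37.2
Veltara in 2008: 919 / 4,383 × 100 = 21.0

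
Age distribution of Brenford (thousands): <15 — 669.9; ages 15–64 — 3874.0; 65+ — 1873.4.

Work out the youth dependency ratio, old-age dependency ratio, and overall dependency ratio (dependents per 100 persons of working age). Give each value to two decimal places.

Youth dependency ratio: 17.29
Old-age dependency ratio: 48.36
Total dependency ratio: 65.65

Youth dependency ratio = 669.9 / 3874.0 × 100 = 17.29
Old-age dependency ratio = 1873.4 / 3874.0 × 100 = 48.36
Total dependency ratio = (669.9 + 1873.4) / 3874.0 × 100 = 2543.3 / 3874.0 × 100 = 65.65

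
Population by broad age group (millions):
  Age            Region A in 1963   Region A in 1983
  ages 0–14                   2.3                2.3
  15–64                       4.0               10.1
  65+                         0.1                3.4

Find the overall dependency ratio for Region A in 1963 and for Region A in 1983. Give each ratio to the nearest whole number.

Region A in 1963: 60
Region A in 1983: 56

Region A in 1963: (2.3 + 0.1) / 4.0 × 100 = 2.4 / 4.0 × 100 = 60
Region A in 1983: (2.3 + 3.4) / 10.1 × 100 = 5.7 / 10.1 × 100 = 56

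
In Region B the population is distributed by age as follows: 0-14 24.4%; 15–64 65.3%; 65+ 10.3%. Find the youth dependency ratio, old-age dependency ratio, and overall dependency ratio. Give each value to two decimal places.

Youth dependency ratio: 37.37
Old-age dependency ratio: 15.77
Total dependency ratio: 53.14

Youth dependency ratio = 24.4 / 65.3 × 100 = 37.37
Old-age dependency ratio = 10.3 / 65.3 × 100 = 15.77
Total dependency ratio = (24.4 + 10.3) / 65.3 × 100 = 34.7 / 65.3 × 100 = 53.14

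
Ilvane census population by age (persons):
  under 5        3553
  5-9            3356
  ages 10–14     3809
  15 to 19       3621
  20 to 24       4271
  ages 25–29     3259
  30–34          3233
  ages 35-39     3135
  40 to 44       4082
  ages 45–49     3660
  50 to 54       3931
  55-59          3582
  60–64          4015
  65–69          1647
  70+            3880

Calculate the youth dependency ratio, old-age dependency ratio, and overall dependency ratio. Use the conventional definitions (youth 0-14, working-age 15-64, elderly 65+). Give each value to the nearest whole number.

0–14: 3553 + 3356 + 3809 = 10718
15–64: 3621 + 4271 + 3259 + 3233 + 3135 + 4082 + 3660 + 3931 + 3582 + 4015 = 36789
65+: 1647 + 3880 = 5527
Youth dependency ratio = 10718 / 36789 × 100 = 29
Old-age dependency ratio = 5527 / 36789 × 100 = 15
Total dependency ratio = (10718 + 5527) / 36789 × 100 = 16245 / 36789 × 100 = 44

Youth dependency ratio: 29
Old-age dependency ratio: 15
Total dependency ratio: 44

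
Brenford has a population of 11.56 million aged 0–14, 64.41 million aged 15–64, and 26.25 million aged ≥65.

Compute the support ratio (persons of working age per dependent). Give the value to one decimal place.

Support ratio = 64.41 / (11.56 + 26.25) = 64.41 / 37.81 = 1.7

Support ratio: 1.7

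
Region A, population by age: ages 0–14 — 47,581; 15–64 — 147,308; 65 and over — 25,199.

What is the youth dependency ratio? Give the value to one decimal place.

Youth dependency ratio: 32.3

Youth dependency ratio = 47,581 / 147,308 × 100 = 32.3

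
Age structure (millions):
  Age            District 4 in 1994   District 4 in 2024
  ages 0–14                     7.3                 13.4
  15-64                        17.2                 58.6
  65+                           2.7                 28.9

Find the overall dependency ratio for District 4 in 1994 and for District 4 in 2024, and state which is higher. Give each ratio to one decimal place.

District 4 in 1994: (7.3 + 2.7) / 17.2 × 100 = 10.0 / 17.2 × 100 = 58.1
District 4 in 2024: (13.4 + 28.9) / 58.6 × 100 = 42.3 / 58.6 × 100 = 72.2

District 4 in 1994: 58.1
District 4 in 2024: 72.2
Higher: District 4 in 2024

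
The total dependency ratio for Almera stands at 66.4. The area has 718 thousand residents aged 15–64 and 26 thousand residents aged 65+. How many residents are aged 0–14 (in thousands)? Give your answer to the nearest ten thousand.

Aged 0–14: 450

Total dependency ratio = (youth + elderly) / working-age × 100
66.4 = (Y + 26) / 718 × 100
⇒ 450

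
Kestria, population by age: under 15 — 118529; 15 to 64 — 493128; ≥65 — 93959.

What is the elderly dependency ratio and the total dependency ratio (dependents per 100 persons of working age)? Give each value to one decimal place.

Old-age dependency ratio = 93959 / 493128 × 100 = 19.1
Total dependency ratio = (118529 + 93959) / 493128 × 100 = 212488 / 493128 × 100 = 43.1

Old-age dependency ratio: 19.1
Total dependency ratio: 43.1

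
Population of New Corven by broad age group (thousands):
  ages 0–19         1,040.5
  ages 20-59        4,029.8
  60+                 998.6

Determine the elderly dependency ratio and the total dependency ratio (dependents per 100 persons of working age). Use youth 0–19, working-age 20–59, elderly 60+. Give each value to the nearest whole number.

Old-age dependency ratio = 998.6 / 4,029.8 × 100 = 25
Total dependency ratio = (1,040.5 + 998.6) / 4,029.8 × 100 = 2,039.1 / 4,029.8 × 100 = 51

Old-age dependency ratio: 25
Total dependency ratio: 51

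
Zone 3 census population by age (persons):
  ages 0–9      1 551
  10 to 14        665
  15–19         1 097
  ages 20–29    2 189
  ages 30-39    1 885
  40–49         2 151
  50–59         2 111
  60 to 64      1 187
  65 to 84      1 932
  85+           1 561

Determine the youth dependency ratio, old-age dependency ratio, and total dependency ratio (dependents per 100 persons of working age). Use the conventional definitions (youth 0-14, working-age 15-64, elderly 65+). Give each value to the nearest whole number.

Youth dependency ratio: 21
Old-age dependency ratio: 33
Total dependency ratio: 54

0–14: 1 551 + 665 = 2 216
15–64: 1 097 + 2 189 + 1 885 + 2 151 + 2 111 + 1 187 = 10 620
65+: 1 932 + 1 561 = 3 493
Youth dependency ratio = 2 216 / 10 620 × 100 = 21
Old-age dependency ratio = 3 493 / 10 620 × 100 = 33
Total dependency ratio = (2 216 + 3 493) / 10 620 × 100 = 5 709 / 10 620 × 100 = 54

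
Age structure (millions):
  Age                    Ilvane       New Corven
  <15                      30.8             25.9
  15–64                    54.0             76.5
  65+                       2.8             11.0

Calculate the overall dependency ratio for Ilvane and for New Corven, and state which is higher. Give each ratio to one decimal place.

Ilvane: (30.8 + 2.8) / 54.0 × 100 = 33.6 / 54.0 × 100 = 62.2
New Corven: (25.9 + 11.0) / 76.5 × 100 = 36.9 / 76.5 × 100 = 48.2

Ilvane: 62.2
New Corven: 48.2
Higher: Ilvane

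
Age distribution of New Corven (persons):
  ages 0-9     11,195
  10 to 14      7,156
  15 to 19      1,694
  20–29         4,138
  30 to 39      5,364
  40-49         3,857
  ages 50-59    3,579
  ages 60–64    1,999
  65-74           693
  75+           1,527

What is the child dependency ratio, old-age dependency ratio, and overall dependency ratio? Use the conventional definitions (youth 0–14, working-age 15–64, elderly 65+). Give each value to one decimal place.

0–14: 11,195 + 7,156 = 18,351
15–64: 1,694 + 4,138 + 5,364 + 3,857 + 3,579 + 1,999 = 20,631
65+: 693 + 1,527 = 2,220
Youth dependency ratio = 18,351 / 20,631 × 100 = 88.9
Old-age dependency ratio = 2,220 / 20,631 × 100 = 10.8
Total dependency ratio = (18,351 + 2,220) / 20,631 × 100 = 20,571 / 20,631 × 100 = 99.7

Youth dependency ratio: 88.9
Old-age dependency ratio: 10.8
Total dependency ratio: 99.7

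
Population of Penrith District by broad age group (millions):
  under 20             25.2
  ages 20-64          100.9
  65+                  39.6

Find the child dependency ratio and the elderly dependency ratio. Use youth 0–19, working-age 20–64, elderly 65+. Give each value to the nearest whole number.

Youth dependency ratio = 25.2 / 100.9 × 100 = 25
Old-age dependency ratio = 39.6 / 100.9 × 100 = 39

Youth dependency ratio: 25
Old-age dependency ratio: 39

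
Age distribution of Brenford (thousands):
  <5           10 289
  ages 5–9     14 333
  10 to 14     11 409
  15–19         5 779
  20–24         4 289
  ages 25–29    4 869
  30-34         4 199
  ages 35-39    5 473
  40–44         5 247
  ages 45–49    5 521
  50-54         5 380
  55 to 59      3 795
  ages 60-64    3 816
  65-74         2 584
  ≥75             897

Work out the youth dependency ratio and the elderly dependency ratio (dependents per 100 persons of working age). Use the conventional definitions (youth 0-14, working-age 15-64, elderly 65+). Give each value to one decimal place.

0–14: 10 289 + 14 333 + 11 409 = 36 031
15–64: 5 779 + 4 289 + 4 869 + 4 199 + 5 473 + 5 247 + 5 521 + 5 380 + 3 795 + 3 816 = 48 368
65+: 2 584 + 897 = 3 481
Youth dependency ratio = 36 031 / 48 368 × 100 = 74.5
Old-age dependency ratio = 3 481 / 48 368 × 100 = 7.2

Youth dependency ratio: 74.5
Old-age dependency ratio: 7.2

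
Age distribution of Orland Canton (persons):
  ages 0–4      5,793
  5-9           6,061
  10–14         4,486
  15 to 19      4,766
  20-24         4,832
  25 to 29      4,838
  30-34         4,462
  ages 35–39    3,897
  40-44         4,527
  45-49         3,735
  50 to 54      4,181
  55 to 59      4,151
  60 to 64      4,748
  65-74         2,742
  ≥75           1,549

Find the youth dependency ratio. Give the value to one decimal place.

Youth dependency ratio: 37.0

0–14: 5,793 + 6,061 + 4,486 = 16,340
15–64: 4,766 + 4,832 + 4,838 + 4,462 + 3,897 + 4,527 + 3,735 + 4,181 + 4,151 + 4,748 = 44,137
65+: 2,742 + 1,549 = 4,291
Youth dependency ratio = 16,340 / 44,137 × 100 = 37.0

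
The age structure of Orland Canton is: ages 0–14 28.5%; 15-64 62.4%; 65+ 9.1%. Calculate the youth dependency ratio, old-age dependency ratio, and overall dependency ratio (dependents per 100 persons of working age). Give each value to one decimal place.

Youth dependency ratio: 45.7
Old-age dependency ratio: 14.6
Total dependency ratio: 60.3

Youth dependency ratio = 28.5 / 62.4 × 100 = 45.7
Old-age dependency ratio = 9.1 / 62.4 × 100 = 14.6
Total dependency ratio = (28.5 + 9.1) / 62.4 × 100 = 37.6 / 62.4 × 100 = 60.3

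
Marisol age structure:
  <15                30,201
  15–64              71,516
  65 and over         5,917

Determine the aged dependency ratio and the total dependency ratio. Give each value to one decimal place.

Old-age dependency ratio = 5,917 / 71,516 × 100 = 8.3
Total dependency ratio = (30,201 + 5,917) / 71,516 × 100 = 36,118 / 71,516 × 100 = 50.5

Old-age dependency ratio: 8.3
Total dependency ratio: 50.5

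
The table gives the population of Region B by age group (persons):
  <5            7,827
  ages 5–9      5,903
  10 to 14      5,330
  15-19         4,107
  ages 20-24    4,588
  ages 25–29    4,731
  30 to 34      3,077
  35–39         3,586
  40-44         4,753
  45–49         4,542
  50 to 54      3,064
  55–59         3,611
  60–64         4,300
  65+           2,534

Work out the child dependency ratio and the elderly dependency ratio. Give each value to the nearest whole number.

Youth dependency ratio: 47
Old-age dependency ratio: 6

0–14: 7,827 + 5,903 + 5,330 = 19,060
15–64: 4,107 + 4,588 + 4,731 + 3,077 + 3,586 + 4,753 + 4,542 + 3,064 + 3,611 + 4,300 = 40,359
65+: 2,534
Youth dependency ratio = 19,060 / 40,359 × 100 = 47
Old-age dependency ratio = 2,534 / 40,359 × 100 = 6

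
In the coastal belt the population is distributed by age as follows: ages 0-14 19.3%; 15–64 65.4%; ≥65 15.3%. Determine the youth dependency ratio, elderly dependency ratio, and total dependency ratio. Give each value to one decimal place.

Youth dependency ratio = 19.3 / 65.4 × 100 = 29.5
Old-age dependency ratio = 15.3 / 65.4 × 100 = 23.4
Total dependency ratio = (19.3 + 15.3) / 65.4 × 100 = 34.6 / 65.4 × 100 = 52.9

Youth dependency ratio: 29.5
Old-age dependency ratio: 23.4
Total dependency ratio: 52.9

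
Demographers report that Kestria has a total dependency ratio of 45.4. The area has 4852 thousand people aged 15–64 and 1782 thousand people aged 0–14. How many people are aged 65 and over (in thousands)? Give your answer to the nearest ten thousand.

Total dependency ratio = (youth + elderly) / working-age × 100
45.4 = (1782 + E) / 4852 × 100
⇒ 420

Aged 65 and over: 420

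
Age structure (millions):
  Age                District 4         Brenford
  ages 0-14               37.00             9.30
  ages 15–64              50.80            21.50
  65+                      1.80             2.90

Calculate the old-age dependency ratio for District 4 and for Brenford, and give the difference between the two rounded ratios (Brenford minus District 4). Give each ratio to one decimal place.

District 4: 3.5
Brenford: 13.5
Difference: +10.0

District 4: 1.80 / 50.80 × 100 = 3.5
Brenford: 2.90 / 21.50 × 100 = 13.5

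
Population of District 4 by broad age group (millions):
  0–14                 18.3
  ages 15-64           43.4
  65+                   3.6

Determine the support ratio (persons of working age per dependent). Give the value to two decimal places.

Support ratio = 43.4 / (18.3 + 3.6) = 43.4 / 21.9 = 1.98

Support ratio: 1.98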